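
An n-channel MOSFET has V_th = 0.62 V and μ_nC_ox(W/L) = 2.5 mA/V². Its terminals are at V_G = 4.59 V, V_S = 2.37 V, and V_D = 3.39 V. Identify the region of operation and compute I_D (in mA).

Triode; I_D = 2.78 mA

V_GS = V_G − V_S = 4.59 − 2.37 = 2.22 V; V_DS = V_D − V_S = 3.39 − 2.37 = 1.02 V.
V_ov = V_GS − V_th = 2.22 − 0.62 = 1.6 V.
Since V_DS = 1.02 V < V_ov = 1.6 V, the device is in the triode region.
I_D = k_n [V_ov · V_DS − ½ V_DS²] = 2.5 × [1.6 × 1.02 − 0.5 × 1.02²] = 2.78 mA.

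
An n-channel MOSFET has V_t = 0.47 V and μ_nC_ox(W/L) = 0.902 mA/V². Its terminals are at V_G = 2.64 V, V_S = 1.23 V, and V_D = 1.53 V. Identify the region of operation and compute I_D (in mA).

Triode; I_D = 0.214 mA

V_GS = V_G − V_S = 2.64 − 1.23 = 1.41 V; V_DS = V_D − V_S = 1.53 − 1.23 = 0.3 V.
V_ov = V_GS − V_t = 1.41 − 0.47 = 0.94 V.
Since V_DS = 0.3 V < V_ov = 0.94 V, the device is in the triode region.
I_D = k_n [V_ov · V_DS − ½ V_DS²] = 0.902 × [0.94 × 0.3 − 0.5 × 0.3²] = 0.214 mA.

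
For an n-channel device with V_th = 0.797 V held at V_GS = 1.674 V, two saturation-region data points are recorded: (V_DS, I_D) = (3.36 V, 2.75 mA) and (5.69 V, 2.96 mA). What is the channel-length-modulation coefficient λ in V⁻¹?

λ = 0.0368 V⁻¹

With V_GS fixed, I_D ∝ (1 + λ V_DS) in saturation, so I_D2/I_D1 = (1 + λ V_DS2)/(1 + λ V_DS1).
2.96/2.75 = 1.076 = (1 + 5.69 λ)/(1 + 3.36 λ).
Solving: λ (I_D1 V_DS2 − I_D2 V_DS1) = I_D2 − I_D1, so λ = (2.96 − 2.75) / (2.75 × 5.69 − 2.96 × 3.36) = 0.21 / 5.7 = 0.0368 V⁻¹.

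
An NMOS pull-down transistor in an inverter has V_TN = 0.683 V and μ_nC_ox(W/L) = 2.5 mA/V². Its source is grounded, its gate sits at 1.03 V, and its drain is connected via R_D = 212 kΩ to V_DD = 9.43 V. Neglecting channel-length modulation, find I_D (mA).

V_GS = V_G = 1.03 V, so V_ov = 1.03 − 0.683 = 0.347 V.
Assume saturation: I_D = ½ k_n V_ov² = 0.5 × 2.5 × 0.347² = 0.151 mA, giving V_DS = V_DD − I_D R_D = 9.43 − 0.151 × 212 = -22.5 V.
But -22.5 V < V_ov = 0.347 V, so the device is actually in triode.
In triode I_D = k_n[V_ov V_DS − ½ V_DS²] and I_D = (V_DD − V_DS)/R_D. Equating: 265 V_DS² − 184.9 V_DS + 9.43 = 0, giving V_DS = 0.0554 V (the root below V_ov).
I_D = (9.43 − 0.0554) / 212 = 0.0442 mA.

I_D = 0.0442 mA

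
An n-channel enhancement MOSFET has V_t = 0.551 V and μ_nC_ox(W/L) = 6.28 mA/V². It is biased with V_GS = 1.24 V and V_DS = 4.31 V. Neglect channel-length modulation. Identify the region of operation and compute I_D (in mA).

V_ov = V_GS − V_t = 1.24 − 0.551 = 0.689 V.
Since V_DS = 4.31 V ≥ V_ov = 0.689 V, the device is in saturation.
I_D = ½ k_n V_ov² = 0.5 × 6.28 × 0.689² = 1.49 mA.

Saturation; I_D = 1.49 mA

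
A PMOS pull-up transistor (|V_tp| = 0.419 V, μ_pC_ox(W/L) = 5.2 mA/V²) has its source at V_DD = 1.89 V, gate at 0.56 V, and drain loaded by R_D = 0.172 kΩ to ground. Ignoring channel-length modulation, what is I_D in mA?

I_D = 2.16 mA

V_SG = V_DD − V_G = 1.89 − 0.56 = 1.33 V, so V_ov = 1.33 − 0.419 = 0.911 V.
Assume saturation: I_D = ½ k_p V_ov² = 0.5 × 5.2 × 0.911² = 2.16 mA, giving V_SD = V_DD − I_D R_D = 1.89 − 2.16 × 0.172 = 1.52 V.
V_SD = 1.52 V ≥ V_ov = 0.911 V, confirming saturation.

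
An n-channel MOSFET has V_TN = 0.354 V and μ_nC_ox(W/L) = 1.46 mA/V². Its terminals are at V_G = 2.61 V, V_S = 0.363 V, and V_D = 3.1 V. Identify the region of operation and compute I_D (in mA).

V_GS = V_G − V_S = 2.61 − 0.363 = 2.25 V; V_DS = V_D − V_S = 3.1 − 0.363 = 2.74 V.
V_ov = V_GS − V_TN = 2.25 − 0.354 = 1.89 V.
Since V_DS = 2.74 V ≥ V_ov = 1.89 V, the device is in saturation.
I_D = ½ k_n V_ov² = 0.5 × 1.46 × 1.89² = 2.62 mA.

Saturation; I_D = 2.62 mA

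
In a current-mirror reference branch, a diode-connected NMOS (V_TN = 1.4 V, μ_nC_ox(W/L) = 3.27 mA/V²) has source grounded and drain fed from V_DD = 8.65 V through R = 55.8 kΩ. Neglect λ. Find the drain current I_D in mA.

With gate tied to drain, V_GS = V_DS ≥ V_GS − V_TN, so the device is in saturation.
KCL at the drain: ½ k_n (V_GS − V_TN)² = (V_DD − V_GS)/R.
Let x = V_GS − 1.4. Then 91.2 x² + x − 7.25 = 0, giving x = 0.276 V (positive root), so V_GS = 1.68 V.
I_D = (V_DD − V_GS)/R = (8.65 − 1.68) / 55.8 = 0.125 mA.

I_D = 0.125 mA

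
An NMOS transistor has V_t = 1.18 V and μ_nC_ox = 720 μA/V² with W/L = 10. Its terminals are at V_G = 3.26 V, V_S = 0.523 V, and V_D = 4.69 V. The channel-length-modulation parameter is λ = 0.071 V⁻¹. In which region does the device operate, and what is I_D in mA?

V_GS = V_G − V_S = 3.26 − 0.523 = 2.74 V; V_DS = V_D − V_S = 4.69 − 0.523 = 4.17 V.
k_n = μ_nC_ox · (W/L) = 7.2 mA/V².
V_ov = V_GS − V_t = 2.74 − 1.18 = 1.56 V.
Since V_DS = 4.17 V ≥ V_ov = 1.56 V, the device is in saturation.
I_D = ½ k_n V_ov² (1 + λ V_DS) = 0.5 × 7.2 × 1.56² × (1 + 0.071 × 4.17) = 11.3 mA.

Saturation; I_D = 11.3 mA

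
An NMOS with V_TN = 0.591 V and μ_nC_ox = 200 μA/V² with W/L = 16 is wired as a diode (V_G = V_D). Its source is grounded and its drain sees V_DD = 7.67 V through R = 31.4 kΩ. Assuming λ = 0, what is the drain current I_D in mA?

I_D = 0.214 mA

With gate tied to drain, V_GS = V_DS ≥ V_GS − V_TN, so the device is in saturation.
k_n = μ_nC_ox · (W/L) = 3.2 mA/V².
KCL at the drain: ½ k_n (V_GS − V_TN)² = (V_DD − V_GS)/R.
Let x = V_GS − 0.591. Then 50.2 x² + x − 7.079 = 0, giving x = 0.366 V (positive root), so V_GS = 0.957 V.
I_D = (V_DD − V_GS)/R = (7.67 − 0.957) / 31.4 = 0.214 mA.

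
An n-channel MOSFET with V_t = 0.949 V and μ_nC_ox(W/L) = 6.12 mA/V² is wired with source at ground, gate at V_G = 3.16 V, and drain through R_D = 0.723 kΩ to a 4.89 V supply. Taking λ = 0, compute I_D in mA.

I_D = 6.06 mA

V_GS = V_G = 3.16 V, so V_ov = 3.16 − 0.949 = 2.21 V.
Assume saturation: I_D = ½ k_n V_ov² = 0.5 × 6.12 × 2.21² = 15 mA, giving V_DS = V_DD − I_D R_D = 4.89 − 15 × 0.723 = -5.93 V.
But -5.93 V < V_ov = 2.21 V, so the device is actually in triode.
In triode I_D = k_n[V_ov V_DS − ½ V_DS²] and I_D = (V_DD − V_DS)/R_D. Equating: 2.21 V_DS² − 10.78 V_DS + 4.89 = 0, giving V_DS = 0.506 V (the root below V_ov).
I_D = (4.89 − 0.506) / 0.723 = 6.06 mA.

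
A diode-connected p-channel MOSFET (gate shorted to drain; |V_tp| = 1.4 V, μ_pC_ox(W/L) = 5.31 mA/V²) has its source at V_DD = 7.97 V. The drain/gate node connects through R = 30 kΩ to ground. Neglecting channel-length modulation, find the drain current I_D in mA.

I_D = 0.210 mA

With gate tied to drain, V_SG = V_SD ≥ V_SG − |V_tp|, so the device is in saturation.
KCL at the drain: ½ k_p (V_SG − |V_tp|)² = (V_DD − V_SG)/R.
Let x = V_SG − 1.4. Then 79.6 x² + x − 6.57 = 0, giving x = 0.281 V (positive root), so V_SG = 1.68 V.
I_D = (V_DD − V_SG)/R = (7.97 − 1.68) / 30 = 0.21 mA.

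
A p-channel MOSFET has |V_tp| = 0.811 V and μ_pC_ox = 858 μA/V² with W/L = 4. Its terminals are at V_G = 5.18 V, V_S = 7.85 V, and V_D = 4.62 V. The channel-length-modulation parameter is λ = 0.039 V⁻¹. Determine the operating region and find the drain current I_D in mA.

Saturation; I_D = 6.68 mA

V_SG = V_S − V_G = 7.85 − 5.18 = 2.67 V; V_SD = V_S − V_D = 7.85 − 4.62 = 3.23 V.
k_p = μ_pC_ox · (W/L) = 3.432 mA/V².
V_ov = V_SG − |V_tp| = 2.67 − 0.811 = 1.86 V.
Since V_SD = 3.23 V ≥ V_ov = 1.86 V, the device is in saturation.
I_D = ½ k_p V_ov² (1 + λ V_SD) = 0.5 × 3.432 × 1.86² × (1 + 0.039 × 3.23) = 6.68 mA.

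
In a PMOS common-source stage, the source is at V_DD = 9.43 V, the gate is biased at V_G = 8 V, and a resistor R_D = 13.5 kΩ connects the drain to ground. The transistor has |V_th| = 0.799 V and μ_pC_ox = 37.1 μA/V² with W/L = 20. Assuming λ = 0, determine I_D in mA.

I_D = 0.148 mA

V_SG = V_DD − V_G = 9.43 − 8 = 1.43 V, so V_ov = 1.43 − 0.799 = 0.631 V.
k_p = μ_pC_ox · (W/L) = 0.742 mA/V².
Assume saturation: I_D = ½ k_p V_ov² = 0.5 × 0.742 × 0.631² = 0.148 mA, giving V_SD = V_DD − I_D R_D = 9.43 − 0.148 × 13.5 = 7.44 V.
V_SD = 7.44 V ≥ V_ov = 0.631 V, confirming saturation.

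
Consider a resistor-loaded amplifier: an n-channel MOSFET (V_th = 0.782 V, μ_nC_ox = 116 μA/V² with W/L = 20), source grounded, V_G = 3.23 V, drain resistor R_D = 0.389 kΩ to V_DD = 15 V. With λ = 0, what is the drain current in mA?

V_GS = V_G = 3.23 V, so V_ov = 3.23 − 0.782 = 2.45 V.
k_n = μ_nC_ox · (W/L) = 2.32 mA/V².
Assume saturation: I_D = ½ k_n V_ov² = 0.5 × 2.32 × 2.45² = 6.95 mA, giving V_DS = V_DD − I_D R_D = 15 − 6.95 × 0.389 = 12.3 V.
V_DS = 12.3 V ≥ V_ov = 2.45 V, confirming saturation.

I_D = 6.95 mA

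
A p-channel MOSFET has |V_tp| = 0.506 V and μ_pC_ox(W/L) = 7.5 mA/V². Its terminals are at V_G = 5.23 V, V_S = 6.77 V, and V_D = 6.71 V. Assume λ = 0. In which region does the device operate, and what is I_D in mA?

V_SG = V_S − V_G = 6.77 − 5.23 = 1.54 V; V_SD = V_S − V_D = 6.77 − 6.71 = 0.06 V.
V_ov = V_SG − |V_tp| = 1.54 − 0.506 = 1.03 V.
Since V_SD = 0.06 V < V_ov = 1.03 V, the device is in the triode region.
I_D = k_p [V_ov · V_SD − ½ V_SD²] = 7.5 × [1.03 × 0.06 − 0.5 × 0.06²] = 0.452 mA.

Triode; I_D = 0.452 mA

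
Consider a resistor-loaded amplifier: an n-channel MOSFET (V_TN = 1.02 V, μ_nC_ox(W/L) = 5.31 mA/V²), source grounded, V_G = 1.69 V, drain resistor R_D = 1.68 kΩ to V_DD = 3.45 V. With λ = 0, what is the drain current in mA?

V_GS = V_G = 1.69 V, so V_ov = 1.69 − 1.02 = 0.67 V.
Assume saturation: I_D = ½ k_n V_ov² = 0.5 × 5.31 × 0.67² = 1.19 mA, giving V_DS = V_DD − I_D R_D = 3.45 − 1.19 × 1.68 = 1.45 V.
V_DS = 1.45 V ≥ V_ov = 0.67 V, confirming saturation.

I_D = 1.19 mA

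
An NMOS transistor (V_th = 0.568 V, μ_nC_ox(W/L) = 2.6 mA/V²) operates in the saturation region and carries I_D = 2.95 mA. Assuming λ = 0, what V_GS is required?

In saturation I_D = ½ k_n (V_GS − V_th)², so V_GS − V_th = √(2 I_D / k_n) = √(2 × 2.95 / 2.6) = 1.51 V.
V_GS = 0.568 + 1.51 = 2.07 V.

V_GS = 2.07 V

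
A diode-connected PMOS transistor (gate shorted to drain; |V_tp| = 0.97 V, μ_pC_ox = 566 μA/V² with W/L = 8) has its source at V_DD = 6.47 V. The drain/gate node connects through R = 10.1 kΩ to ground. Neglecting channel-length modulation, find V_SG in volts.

V_SG = 1.44 V

With gate tied to drain, V_SG = V_SD ≥ V_SG − |V_tp|, so the device is in saturation.
k_p = μ_pC_ox · (W/L) = 4.528 mA/V².
KCL at the drain: ½ k_p (V_SG − |V_tp|)² = (V_DD − V_SG)/R.
Let x = V_SG − 0.97. Then 22.9 x² + x − 5.5 = 0, giving x = 0.469 V (positive root), so V_SG = 1.44 V.
I_D = (V_DD − V_SG)/R = (6.47 − 1.44) / 10.1 = 0.498 mA.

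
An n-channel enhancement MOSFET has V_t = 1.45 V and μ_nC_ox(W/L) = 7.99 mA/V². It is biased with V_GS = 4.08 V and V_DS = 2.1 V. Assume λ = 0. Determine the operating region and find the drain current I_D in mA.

Triode; I_D = 26.5 mA

V_ov = V_GS − V_t = 4.08 − 1.45 = 2.63 V.
Since V_DS = 2.1 V < V_ov = 2.63 V, the device is in the triode region.
I_D = k_n [V_ov · V_DS − ½ V_DS²] = 7.99 × [2.63 × 2.1 − 0.5 × 2.1²] = 26.5 mA.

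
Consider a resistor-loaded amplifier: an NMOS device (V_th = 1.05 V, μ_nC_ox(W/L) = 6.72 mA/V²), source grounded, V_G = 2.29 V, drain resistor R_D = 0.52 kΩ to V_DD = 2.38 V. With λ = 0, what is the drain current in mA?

V_GS = V_G = 2.29 V, so V_ov = 2.29 − 1.05 = 1.24 V.
Assume saturation: I_D = ½ k_n V_ov² = 0.5 × 6.72 × 1.24² = 5.17 mA, giving V_DS = V_DD − I_D R_D = 2.38 − 5.17 × 0.52 = -0.306 V.
But -0.306 V < V_ov = 1.24 V, so the device is actually in triode.
In triode I_D = k_n[V_ov V_DS − ½ V_DS²] and I_D = (V_DD − V_DS)/R_D. Equating: 1.75 V_DS² − 5.333 V_DS + 2.38 = 0, giving V_DS = 0.543 V (the root below V_ov).
I_D = (2.38 − 0.543) / 0.52 = 3.53 mA.

I_D = 3.53 mA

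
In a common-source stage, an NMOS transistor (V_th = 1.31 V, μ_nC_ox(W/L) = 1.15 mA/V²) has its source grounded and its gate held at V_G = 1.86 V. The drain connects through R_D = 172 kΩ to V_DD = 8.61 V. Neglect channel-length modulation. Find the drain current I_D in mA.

V_GS = V_G = 1.86 V, so V_ov = 1.86 − 1.31 = 0.55 V.
Assume saturation: I_D = ½ k_n V_ov² = 0.5 × 1.15 × 0.55² = 0.174 mA, giving V_DS = V_DD − I_D R_D = 8.61 − 0.174 × 172 = -21.3 V.
But -21.3 V < V_ov = 0.55 V, so the device is actually in triode.
In triode I_D = k_n[V_ov V_DS − ½ V_DS²] and I_D = (V_DD − V_DS)/R_D. Equating: 98.9 V_DS² − 109.8 V_DS + 8.61 = 0, giving V_DS = 0.0849 V (the root below V_ov).
I_D = (8.61 − 0.0849) / 172 = 0.0496 mA.

I_D = 0.0496 mA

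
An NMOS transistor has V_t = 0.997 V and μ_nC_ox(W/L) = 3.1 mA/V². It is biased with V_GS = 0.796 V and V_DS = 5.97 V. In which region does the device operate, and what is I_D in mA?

Cutoff; I_D = 0 mA

V_GS = 0.796 V < V_t = 0.997 V, so the transistor is in cutoff.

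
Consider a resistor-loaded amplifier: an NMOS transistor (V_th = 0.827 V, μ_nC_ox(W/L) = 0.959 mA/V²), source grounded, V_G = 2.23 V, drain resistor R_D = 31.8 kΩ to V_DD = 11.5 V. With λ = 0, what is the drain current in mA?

I_D = 0.352 mA

V_GS = V_G = 2.23 V, so V_ov = 2.23 − 0.827 = 1.4 V.
Assume saturation: I_D = ½ k_n V_ov² = 0.5 × 0.959 × 1.4² = 0.944 mA, giving V_DS = V_DD − I_D R_D = 11.5 − 0.944 × 31.8 = -18.5 V.
But -18.5 V < V_ov = 1.4 V, so the device is actually in triode.
In triode I_D = k_n[V_ov V_DS − ½ V_DS²] and I_D = (V_DD − V_DS)/R_D. Equating: 15.2 V_DS² − 43.79 V_DS + 11.5 = 0, giving V_DS = 0.292 V (the root below V_ov).
I_D = (11.5 − 0.292) / 31.8 = 0.352 mA.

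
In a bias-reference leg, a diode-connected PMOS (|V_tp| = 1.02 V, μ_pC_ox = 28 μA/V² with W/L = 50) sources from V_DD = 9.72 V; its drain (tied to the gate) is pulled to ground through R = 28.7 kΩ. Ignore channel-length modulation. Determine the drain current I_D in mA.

I_D = 0.281 mA

With gate tied to drain, V_SG = V_SD ≥ V_SG − |V_tp|, so the device is in saturation.
k_p = μ_pC_ox · (W/L) = 1.4 mA/V².
KCL at the drain: ½ k_p (V_SG − |V_tp|)² = (V_DD − V_SG)/R.
Let x = V_SG − 1.02. Then 20.1 x² + x − 8.7 = 0, giving x = 0.634 V (positive root), so V_SG = 1.65 V.
I_D = (V_DD − V_SG)/R = (9.72 − 1.65) / 28.7 = 0.281 mA.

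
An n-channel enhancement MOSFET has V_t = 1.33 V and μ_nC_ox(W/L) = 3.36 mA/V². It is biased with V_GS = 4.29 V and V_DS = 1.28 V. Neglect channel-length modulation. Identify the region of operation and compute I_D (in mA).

V_ov = V_GS − V_t = 4.29 − 1.33 = 2.96 V.
Since V_DS = 1.28 V < V_ov = 2.96 V, the device is in the triode region.
I_D = k_n [V_ov · V_DS − ½ V_DS²] = 3.36 × [2.96 × 1.28 − 0.5 × 1.28²] = 9.98 mA.

Triode; I_D = 9.98 mA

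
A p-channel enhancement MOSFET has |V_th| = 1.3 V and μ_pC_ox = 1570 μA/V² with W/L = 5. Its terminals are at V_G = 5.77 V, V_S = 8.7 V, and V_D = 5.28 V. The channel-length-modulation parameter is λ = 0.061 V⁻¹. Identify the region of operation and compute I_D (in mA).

Saturation; I_D = 12.6 mA

V_SG = V_S − V_G = 8.7 − 5.77 = 2.93 V; V_SD = V_S − V_D = 8.7 − 5.28 = 3.42 V.
k_p = μ_pC_ox · (W/L) = 7.85 mA/V².
V_ov = V_SG − |V_th| = 2.93 − 1.3 = 1.63 V.
Since V_SD = 3.42 V ≥ V_ov = 1.63 V, the device is in saturation.
I_D = ½ k_p V_ov² (1 + λ V_SD) = 0.5 × 7.85 × 1.63² × (1 + 0.061 × 3.42) = 12.6 mA.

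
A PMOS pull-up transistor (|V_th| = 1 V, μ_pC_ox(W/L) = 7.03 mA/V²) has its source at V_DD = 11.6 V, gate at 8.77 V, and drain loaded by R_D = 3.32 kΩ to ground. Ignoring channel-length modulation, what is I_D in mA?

V_SG = V_DD − V_G = 11.6 − 8.77 = 2.83 V, so V_ov = 2.83 − 1 = 1.83 V.
Assume saturation: I_D = ½ k_p V_ov² = 0.5 × 7.03 × 1.83² = 11.8 mA, giving V_SD = V_DD − I_D R_D = 11.6 − 11.8 × 3.32 = -27.5 V.
But -27.5 V < V_ov = 1.83 V, so the device is actually in triode.
In triode I_D = k_p[V_ov V_SD − ½ V_SD²] and I_D = (V_DD − V_SD)/R_D. Equating: 11.7 V_SD² − 43.71 V_SD + 11.6 = 0, giving V_SD = 0.287 V (the root below V_ov).
I_D = (11.6 − 0.287) / 3.32 = 3.41 mA.

I_D = 3.41 mA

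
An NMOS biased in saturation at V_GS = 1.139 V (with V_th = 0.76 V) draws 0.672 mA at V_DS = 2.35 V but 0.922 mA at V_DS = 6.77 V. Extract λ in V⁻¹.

λ = 0.105 V⁻¹

With V_GS fixed, I_D ∝ (1 + λ V_DS) in saturation, so I_D2/I_D1 = (1 + λ V_DS2)/(1 + λ V_DS1).
0.922/0.672 = 1.372 = (1 + 6.77 λ)/(1 + 2.35 λ).
Solving: λ (I_D1 V_DS2 − I_D2 V_DS1) = I_D2 − I_D1, so λ = (0.922 − 0.672) / (0.672 × 6.77 − 0.922 × 2.35) = 0.25 / 2.38 = 0.105 V⁻¹.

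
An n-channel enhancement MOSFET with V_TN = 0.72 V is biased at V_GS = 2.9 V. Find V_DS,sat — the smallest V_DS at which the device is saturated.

V_DS,sat = 2.18 V

The boundary between triode and saturation is V_DS = V_GS − V_TN = V_ov.
V_ov = 2.9 − 0.72 = 2.18 V.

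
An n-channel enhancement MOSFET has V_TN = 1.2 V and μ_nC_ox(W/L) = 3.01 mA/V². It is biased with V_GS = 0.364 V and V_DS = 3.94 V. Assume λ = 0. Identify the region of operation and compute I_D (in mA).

V_GS = 0.364 V < V_TN = 1.2 V, so the transistor is in cutoff.

Cutoff; I_D = 0 mA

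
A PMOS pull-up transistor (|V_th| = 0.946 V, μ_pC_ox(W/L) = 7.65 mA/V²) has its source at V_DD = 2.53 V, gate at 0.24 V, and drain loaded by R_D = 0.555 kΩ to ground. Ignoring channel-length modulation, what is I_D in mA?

V_SG = V_DD − V_G = 2.53 − 0.24 = 2.29 V, so V_ov = 2.29 − 0.946 = 1.34 V.
Assume saturation: I_D = ½ k_p V_ov² = 0.5 × 7.65 × 1.34² = 6.91 mA, giving V_SD = V_DD − I_D R_D = 2.53 − 6.91 × 0.555 = -1.3 V.
But -1.3 V < V_ov = 1.34 V, so the device is actually in triode.
In triode I_D = k_p[V_ov V_SD − ½ V_SD²] and I_D = (V_DD − V_SD)/R_D. Equating: 2.12 V_SD² − 6.706 V_SD + 2.53 = 0, giving V_SD = 0.438 V (the root below V_ov).
I_D = (2.53 − 0.438) / 0.555 = 3.77 mA.

I_D = 3.77 mA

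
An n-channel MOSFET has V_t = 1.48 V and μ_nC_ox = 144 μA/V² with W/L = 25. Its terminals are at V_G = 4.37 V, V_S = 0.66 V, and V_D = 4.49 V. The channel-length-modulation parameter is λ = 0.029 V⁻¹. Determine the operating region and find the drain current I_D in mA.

V_GS = V_G − V_S = 4.37 − 0.66 = 3.71 V; V_DS = V_D − V_S = 4.49 − 0.66 = 3.83 V.
k_n = μ_nC_ox · (W/L) = 3.6 mA/V².
V_ov = V_GS − V_t = 3.71 − 1.48 = 2.23 V.
Since V_DS = 3.83 V ≥ V_ov = 2.23 V, the device is in saturation.
I_D = ½ k_n V_ov² (1 + λ V_DS) = 0.5 × 3.6 × 2.23² × (1 + 0.029 × 3.83) = 9.95 mA.

Saturation; I_D = 9.95 mA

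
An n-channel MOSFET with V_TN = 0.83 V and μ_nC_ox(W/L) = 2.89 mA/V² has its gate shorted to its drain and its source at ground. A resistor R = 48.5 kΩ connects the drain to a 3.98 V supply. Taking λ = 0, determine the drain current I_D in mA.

I_D = 0.0607 mA

With gate tied to drain, V_GS = V_DS ≥ V_GS − V_TN, so the device is in saturation.
KCL at the drain: ½ k_n (V_GS − V_TN)² = (V_DD − V_GS)/R.
Let x = V_GS − 0.83. Then 70.1 x² + x − 3.15 = 0, giving x = 0.205 V (positive root), so V_GS = 1.03 V.
I_D = (V_DD − V_GS)/R = (3.98 − 1.03) / 48.5 = 0.0607 mA.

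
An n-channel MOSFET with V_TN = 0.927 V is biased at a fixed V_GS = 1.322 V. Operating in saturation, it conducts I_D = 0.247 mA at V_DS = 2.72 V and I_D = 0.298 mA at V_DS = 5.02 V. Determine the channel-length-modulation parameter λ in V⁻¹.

With V_GS fixed, I_D ∝ (1 + λ V_DS) in saturation, so I_D2/I_D1 = (1 + λ V_DS2)/(1 + λ V_DS1).
0.298/0.247 = 1.206 = (1 + 5.02 λ)/(1 + 2.72 λ).
Solving: λ (I_D1 V_DS2 − I_D2 V_DS1) = I_D2 − I_D1, so λ = (0.298 − 0.247) / (0.247 × 5.02 − 0.298 × 2.72) = 0.051 / 0.429 = 0.119 V⁻¹.

λ = 0.119 V⁻¹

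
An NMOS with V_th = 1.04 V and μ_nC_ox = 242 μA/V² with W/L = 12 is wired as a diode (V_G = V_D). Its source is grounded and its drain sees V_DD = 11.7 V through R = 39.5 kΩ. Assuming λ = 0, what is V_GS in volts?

V_GS = 1.46 V

With gate tied to drain, V_GS = V_DS ≥ V_GS − V_th, so the device is in saturation.
k_n = μ_nC_ox · (W/L) = 2.904 mA/V².
KCL at the drain: ½ k_n (V_GS − V_th)² = (V_DD − V_GS)/R.
Let x = V_GS − 1.04. Then 57.4 x² + x − 10.66 = 0, giving x = 0.422 V (positive root), so V_GS = 1.46 V.
I_D = (V_DD − V_GS)/R = (11.7 − 1.46) / 39.5 = 0.259 mA.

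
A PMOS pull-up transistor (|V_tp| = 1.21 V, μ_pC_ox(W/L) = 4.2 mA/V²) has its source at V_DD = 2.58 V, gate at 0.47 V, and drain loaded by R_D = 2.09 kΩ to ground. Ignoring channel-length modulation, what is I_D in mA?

I_D = 1.07 mA

V_SG = V_DD − V_G = 2.58 − 0.47 = 2.11 V, so V_ov = 2.11 − 1.21 = 0.9 V.
Assume saturation: I_D = ½ k_p V_ov² = 0.5 × 4.2 × 0.9² = 1.7 mA, giving V_SD = V_DD − I_D R_D = 2.58 − 1.7 × 2.09 = -0.975 V.
But -0.975 V < V_ov = 0.9 V, so the device is actually in triode.
In triode I_D = k_p[V_ov V_SD − ½ V_SD²] and I_D = (V_DD − V_SD)/R_D. Equating: 4.39 V_SD² − 8.9 V_SD + 2.58 = 0, giving V_SD = 0.35 V (the root below V_ov).
I_D = (2.58 − 0.35) / 2.09 = 1.07 mA.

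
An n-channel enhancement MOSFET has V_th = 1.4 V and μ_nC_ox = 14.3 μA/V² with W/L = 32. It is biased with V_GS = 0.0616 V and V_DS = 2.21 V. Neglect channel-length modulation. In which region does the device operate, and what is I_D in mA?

Cutoff; I_D = 0 mA

V_GS = 0.0616 V < V_th = 1.4 V, so the transistor is in cutoff.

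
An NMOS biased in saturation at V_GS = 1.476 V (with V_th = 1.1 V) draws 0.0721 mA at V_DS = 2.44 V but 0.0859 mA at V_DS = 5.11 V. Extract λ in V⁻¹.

With V_GS fixed, I_D ∝ (1 + λ V_DS) in saturation, so I_D2/I_D1 = (1 + λ V_DS2)/(1 + λ V_DS1).
0.0859/0.0721 = 1.191 = (1 + 5.11 λ)/(1 + 2.44 λ).
Solving: λ (I_D1 V_DS2 − I_D2 V_DS1) = I_D2 − I_D1, so λ = (0.0859 − 0.0721) / (0.0721 × 5.11 − 0.0859 × 2.44) = 0.0138 / 0.159 = 0.0869 V⁻¹.

λ = 0.0869 V⁻¹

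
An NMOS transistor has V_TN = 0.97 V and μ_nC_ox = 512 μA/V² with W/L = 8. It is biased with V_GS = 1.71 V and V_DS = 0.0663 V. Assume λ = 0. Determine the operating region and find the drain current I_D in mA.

Triode; I_D = 0.192 mA

k_n = μ_nC_ox · (W/L) = 4.096 mA/V².
V_ov = V_GS − V_TN = 1.71 − 0.97 = 0.74 V.
Since V_DS = 0.0663 V < V_ov = 0.74 V, the device is in the triode region.
I_D = k_n [V_ov · V_DS − ½ V_DS²] = 4.096 × [0.74 × 0.0663 − 0.5 × 0.0663²] = 0.192 mA.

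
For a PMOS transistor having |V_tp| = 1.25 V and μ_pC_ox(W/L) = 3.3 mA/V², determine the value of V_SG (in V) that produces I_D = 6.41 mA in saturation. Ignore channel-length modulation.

In saturation I_D = ½ k_p (V_SG − |V_tp|)², so V_SG − |V_tp| = √(2 I_D / k_p) = √(2 × 6.41 / 3.3) = 1.97 V.
V_SG = 1.25 + 1.97 = 3.22 V.

V_SG = 3.22 V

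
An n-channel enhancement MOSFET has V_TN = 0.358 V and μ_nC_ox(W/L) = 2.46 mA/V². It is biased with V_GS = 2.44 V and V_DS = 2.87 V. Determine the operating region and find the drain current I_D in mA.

Saturation; I_D = 5.33 mA

V_ov = V_GS − V_TN = 2.44 − 0.358 = 2.08 V.
Since V_DS = 2.87 V ≥ V_ov = 2.08 V, the device is in saturation.
I_D = ½ k_n V_ov² = 0.5 × 2.46 × 2.08² = 5.33 mA.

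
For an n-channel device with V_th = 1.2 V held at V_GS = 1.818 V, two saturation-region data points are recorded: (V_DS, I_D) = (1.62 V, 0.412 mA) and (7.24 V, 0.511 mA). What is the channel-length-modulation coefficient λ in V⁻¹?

With V_GS fixed, I_D ∝ (1 + λ V_DS) in saturation, so I_D2/I_D1 = (1 + λ V_DS2)/(1 + λ V_DS1).
0.511/0.412 = 1.24 = (1 + 7.24 λ)/(1 + 1.62 λ).
Solving: λ (I_D1 V_DS2 − I_D2 V_DS1) = I_D2 − I_D1, so λ = (0.511 − 0.412) / (0.412 × 7.24 − 0.511 × 1.62) = 0.099 / 2.16 = 0.0459 V⁻¹.

λ = 0.0459 V⁻¹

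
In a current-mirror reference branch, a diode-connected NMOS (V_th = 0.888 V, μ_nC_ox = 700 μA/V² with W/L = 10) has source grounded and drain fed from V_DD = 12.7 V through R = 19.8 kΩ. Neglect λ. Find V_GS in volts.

V_GS = 1.29 V

With gate tied to drain, V_GS = V_DS ≥ V_GS − V_th, so the device is in saturation.
k_n = μ_nC_ox · (W/L) = 7 mA/V².
KCL at the drain: ½ k_n (V_GS − V_th)² = (V_DD − V_GS)/R.
Let x = V_GS − 0.888. Then 69.3 x² + x − 11.81 = 0, giving x = 0.406 V (positive root), so V_GS = 1.29 V.
I_D = (V_DD − V_GS)/R = (12.7 − 1.29) / 19.8 = 0.576 mA.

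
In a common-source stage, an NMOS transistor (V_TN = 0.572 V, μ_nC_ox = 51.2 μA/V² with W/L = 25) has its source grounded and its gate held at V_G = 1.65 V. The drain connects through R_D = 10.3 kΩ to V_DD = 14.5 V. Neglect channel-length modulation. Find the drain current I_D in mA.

V_GS = V_G = 1.65 V, so V_ov = 1.65 − 0.572 = 1.08 V.
k_n = μ_nC_ox · (W/L) = 1.28 mA/V².
Assume saturation: I_D = ½ k_n V_ov² = 0.5 × 1.28 × 1.08² = 0.744 mA, giving V_DS = V_DD − I_D R_D = 14.5 − 0.744 × 10.3 = 6.84 V.
V_DS = 6.84 V ≥ V_ov = 1.08 V, confirming saturation.

I_D = 0.744 mA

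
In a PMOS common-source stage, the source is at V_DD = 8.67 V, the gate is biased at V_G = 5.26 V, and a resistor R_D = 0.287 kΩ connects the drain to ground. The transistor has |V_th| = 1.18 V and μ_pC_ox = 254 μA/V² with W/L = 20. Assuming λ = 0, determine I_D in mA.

V_SG = V_DD − V_G = 8.67 − 5.26 = 3.41 V, so V_ov = 3.41 − 1.18 = 2.23 V.
k_p = μ_pC_ox · (W/L) = 5.08 mA/V².
Assume saturation: I_D = ½ k_p V_ov² = 0.5 × 5.08 × 2.23² = 12.6 mA, giving V_SD = V_DD − I_D R_D = 8.67 − 12.6 × 0.287 = 5.04 V.
V_SD = 5.04 V ≥ V_ov = 2.23 V, confirming saturation.

I_D = 12.6 mA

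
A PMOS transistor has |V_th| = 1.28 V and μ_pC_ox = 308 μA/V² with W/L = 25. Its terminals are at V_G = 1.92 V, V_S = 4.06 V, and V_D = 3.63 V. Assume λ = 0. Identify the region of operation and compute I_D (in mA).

Triode; I_D = 2.14 mA

V_SG = V_S − V_G = 4.06 − 1.92 = 2.14 V; V_SD = V_S − V_D = 4.06 − 3.63 = 0.43 V.
k_p = μ_pC_ox · (W/L) = 7.7 mA/V².
V_ov = V_SG − |V_th| = 2.14 − 1.28 = 0.86 V.
Since V_SD = 0.43 V < V_ov = 0.86 V, the device is in the triode region.
I_D = k_p [V_ov · V_SD − ½ V_SD²] = 7.7 × [0.86 × 0.43 − 0.5 × 0.43²] = 2.14 mA.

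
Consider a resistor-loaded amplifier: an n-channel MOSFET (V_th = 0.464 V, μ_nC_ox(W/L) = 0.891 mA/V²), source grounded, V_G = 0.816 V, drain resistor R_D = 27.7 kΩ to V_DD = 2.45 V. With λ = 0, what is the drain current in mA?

I_D = 0.0552 mA

V_GS = V_G = 0.816 V, so V_ov = 0.816 − 0.464 = 0.352 V.
Assume saturation: I_D = ½ k_n V_ov² = 0.5 × 0.891 × 0.352² = 0.0552 mA, giving V_DS = V_DD − I_D R_D = 2.45 − 0.0552 × 27.7 = 0.921 V.
V_DS = 0.921 V ≥ V_ov = 0.352 V, confirming saturation.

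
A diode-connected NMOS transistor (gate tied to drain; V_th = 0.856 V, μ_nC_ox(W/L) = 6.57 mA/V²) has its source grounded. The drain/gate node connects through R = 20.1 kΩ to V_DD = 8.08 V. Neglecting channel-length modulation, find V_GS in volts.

With gate tied to drain, V_GS = V_DS ≥ V_GS − V_th, so the device is in saturation.
KCL at the drain: ½ k_n (V_GS − V_th)² = (V_DD − V_GS)/R.
Let x = V_GS − 0.856. Then 66 x² + x − 7.224 = 0, giving x = 0.323 V (positive root), so V_GS = 1.18 V.
I_D = (V_DD − V_GS)/R = (8.08 − 1.18) / 20.1 = 0.343 mA.

V_GS = 1.18 V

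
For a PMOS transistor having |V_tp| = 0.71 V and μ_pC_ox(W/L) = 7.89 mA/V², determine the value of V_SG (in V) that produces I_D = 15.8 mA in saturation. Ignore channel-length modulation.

In saturation I_D = ½ k_p (V_SG − |V_tp|)², so V_SG − |V_tp| = √(2 I_D / k_p) = √(2 × 15.8 / 7.89) = 2 V.
V_SG = 0.71 + 2 = 2.71 V.

V_SG = 2.71 V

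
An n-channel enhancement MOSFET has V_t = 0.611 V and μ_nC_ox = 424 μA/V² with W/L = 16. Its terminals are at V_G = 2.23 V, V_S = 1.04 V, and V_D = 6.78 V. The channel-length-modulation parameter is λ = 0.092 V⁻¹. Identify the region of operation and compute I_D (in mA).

Saturation; I_D = 1.74 mA

V_GS = V_G − V_S = 2.23 − 1.04 = 1.19 V; V_DS = V_D − V_S = 6.78 − 1.04 = 5.74 V.
k_n = μ_nC_ox · (W/L) = 6.784 mA/V².
V_ov = V_GS − V_t = 1.19 − 0.611 = 0.579 V.
Since V_DS = 5.74 V ≥ V_ov = 0.579 V, the device is in saturation.
I_D = ½ k_n V_ov² (1 + λ V_DS) = 0.5 × 6.784 × 0.579² × (1 + 0.092 × 5.74) = 1.74 mA.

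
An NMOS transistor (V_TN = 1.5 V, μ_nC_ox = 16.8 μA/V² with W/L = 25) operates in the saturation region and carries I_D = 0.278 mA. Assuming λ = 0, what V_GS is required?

V_GS = 2.65 V

k_n = μ_nC_ox · (W/L) = 0.42 mA/V².
In saturation I_D = ½ k_n (V_GS − V_TN)², so V_GS − V_TN = √(2 I_D / k_n) = √(2 × 0.278 / 0.42) = 1.15 V.
V_GS = 1.5 + 1.15 = 2.65 V.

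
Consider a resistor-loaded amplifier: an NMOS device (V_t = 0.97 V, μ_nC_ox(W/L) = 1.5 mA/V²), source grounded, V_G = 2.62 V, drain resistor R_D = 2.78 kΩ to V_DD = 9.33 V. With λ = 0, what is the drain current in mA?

V_GS = V_G = 2.62 V, so V_ov = 2.62 − 0.97 = 1.65 V.
Assume saturation: I_D = ½ k_n V_ov² = 0.5 × 1.5 × 1.65² = 2.04 mA, giving V_DS = V_DD − I_D R_D = 9.33 − 2.04 × 2.78 = 3.65 V.
V_DS = 3.65 V ≥ V_ov = 1.65 V, confirming saturation.

I_D = 2.04 mA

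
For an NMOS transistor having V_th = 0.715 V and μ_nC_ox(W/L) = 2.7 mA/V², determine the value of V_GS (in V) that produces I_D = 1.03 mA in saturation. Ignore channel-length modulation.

In saturation I_D = ½ k_n (V_GS − V_th)², so V_GS − V_th = √(2 I_D / k_n) = √(2 × 1.03 / 2.7) = 0.873 V.
V_GS = 0.715 + 0.873 = 1.59 V.

V_GS = 1.59 V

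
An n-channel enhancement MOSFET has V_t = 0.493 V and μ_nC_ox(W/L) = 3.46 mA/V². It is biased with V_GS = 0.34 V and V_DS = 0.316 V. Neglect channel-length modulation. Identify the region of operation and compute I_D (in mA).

V_GS = 0.34 V < V_t = 0.493 V, so the transistor is in cutoff.

Cutoff; I_D = 0 mA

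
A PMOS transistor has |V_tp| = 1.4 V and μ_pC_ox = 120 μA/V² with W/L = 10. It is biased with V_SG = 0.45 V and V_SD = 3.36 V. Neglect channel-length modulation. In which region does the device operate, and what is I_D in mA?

Cutoff; I_D = 0 mA

V_SG = 0.45 V < |V_tp| = 1.4 V, so the transistor is in cutoff.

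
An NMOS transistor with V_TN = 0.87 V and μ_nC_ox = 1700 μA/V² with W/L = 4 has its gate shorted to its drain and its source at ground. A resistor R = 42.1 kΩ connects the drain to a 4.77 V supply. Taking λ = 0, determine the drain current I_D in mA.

I_D = 0.0888 mA

With gate tied to drain, V_GS = V_DS ≥ V_GS − V_TN, so the device is in saturation.
k_n = μ_nC_ox · (W/L) = 6.8 mA/V².
KCL at the drain: ½ k_n (V_GS − V_TN)² = (V_DD − V_GS)/R.
Let x = V_GS − 0.87. Then 143 x² + x − 3.9 = 0, giving x = 0.162 V (positive root), so V_GS = 1.03 V.
I_D = (V_DD − V_GS)/R = (4.77 − 1.03) / 42.1 = 0.0888 mA.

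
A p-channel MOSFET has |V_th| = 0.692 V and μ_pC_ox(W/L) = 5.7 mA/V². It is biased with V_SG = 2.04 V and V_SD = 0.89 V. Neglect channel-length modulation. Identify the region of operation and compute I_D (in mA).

Triode; I_D = 4.58 mA

V_ov = V_SG − |V_th| = 2.04 − 0.692 = 1.35 V.
Since V_SD = 0.89 V < V_ov = 1.35 V, the device is in the triode region.
I_D = k_p [V_ov · V_SD − ½ V_SD²] = 5.7 × [1.35 × 0.89 − 0.5 × 0.89²] = 4.58 mA.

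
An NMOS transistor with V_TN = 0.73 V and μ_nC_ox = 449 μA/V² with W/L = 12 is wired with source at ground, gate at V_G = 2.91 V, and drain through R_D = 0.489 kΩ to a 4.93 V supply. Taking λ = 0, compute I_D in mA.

I_D = 8.27 mA

V_GS = V_G = 2.91 V, so V_ov = 2.91 − 0.73 = 2.18 V.
k_n = μ_nC_ox · (W/L) = 5.388 mA/V².
Assume saturation: I_D = ½ k_n V_ov² = 0.5 × 5.388 × 2.18² = 12.8 mA, giving V_DS = V_DD − I_D R_D = 4.93 − 12.8 × 0.489 = -1.33 V.
But -1.33 V < V_ov = 2.18 V, so the device is actually in triode.
In triode I_D = k_n[V_ov V_DS − ½ V_DS²] and I_D = (V_DD − V_DS)/R_D. Equating: 1.32 V_DS² − 6.744 V_DS + 4.93 = 0, giving V_DS = 0.884 V (the root below V_ov).
I_D = (4.93 − 0.884) / 0.489 = 8.27 mA.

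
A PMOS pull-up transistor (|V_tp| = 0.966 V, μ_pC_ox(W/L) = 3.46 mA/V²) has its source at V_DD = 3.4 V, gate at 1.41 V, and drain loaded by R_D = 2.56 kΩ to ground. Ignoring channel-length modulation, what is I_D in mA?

I_D = 1.17 mA

V_SG = V_DD − V_G = 3.4 − 1.41 = 1.99 V, so V_ov = 1.99 − 0.966 = 1.02 V.
Assume saturation: I_D = ½ k_p V_ov² = 0.5 × 3.46 × 1.02² = 1.81 mA, giving V_SD = V_DD − I_D R_D = 3.4 − 1.81 × 2.56 = -1.24 V.
But -1.24 V < V_ov = 1.02 V, so the device is actually in triode.
In triode I_D = k_p[V_ov V_SD − ½ V_SD²] and I_D = (V_DD − V_SD)/R_D. Equating: 4.43 V_SD² − 10.07 V_SD + 3.4 = 0, giving V_SD = 0.412 V (the root below V_ov).
I_D = (3.4 − 0.412) / 2.56 = 1.17 mA.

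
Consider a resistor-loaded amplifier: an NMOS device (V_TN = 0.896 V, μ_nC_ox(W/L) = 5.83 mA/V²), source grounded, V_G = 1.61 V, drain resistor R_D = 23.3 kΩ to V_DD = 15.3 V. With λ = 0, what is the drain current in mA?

V_GS = V_G = 1.61 V, so V_ov = 1.61 − 0.896 = 0.714 V.
Assume saturation: I_D = ½ k_n V_ov² = 0.5 × 5.83 × 0.714² = 1.49 mA, giving V_DS = V_DD − I_D R_D = 15.3 − 1.49 × 23.3 = -19.3 V.
But -19.3 V < V_ov = 0.714 V, so the device is actually in triode.
In triode I_D = k_n[V_ov V_DS − ½ V_DS²] and I_D = (V_DD − V_DS)/R_D. Equating: 67.9 V_DS² − 97.99 V_DS + 15.3 = 0, giving V_DS = 0.178 V (the root below V_ov).
I_D = (15.3 − 0.178) / 23.3 = 0.649 mA.

I_D = 0.649 mA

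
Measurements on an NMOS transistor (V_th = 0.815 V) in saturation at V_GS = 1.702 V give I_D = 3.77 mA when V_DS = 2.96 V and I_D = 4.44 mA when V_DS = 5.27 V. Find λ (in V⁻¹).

λ = 0.0996 V⁻¹

With V_GS fixed, I_D ∝ (1 + λ V_DS) in saturation, so I_D2/I_D1 = (1 + λ V_DS2)/(1 + λ V_DS1).
4.44/3.77 = 1.178 = (1 + 5.27 λ)/(1 + 2.96 λ).
Solving: λ (I_D1 V_DS2 − I_D2 V_DS1) = I_D2 − I_D1, so λ = (4.44 − 3.77) / (3.77 × 5.27 − 4.44 × 2.96) = 0.67 / 6.73 = 0.0996 V⁻¹.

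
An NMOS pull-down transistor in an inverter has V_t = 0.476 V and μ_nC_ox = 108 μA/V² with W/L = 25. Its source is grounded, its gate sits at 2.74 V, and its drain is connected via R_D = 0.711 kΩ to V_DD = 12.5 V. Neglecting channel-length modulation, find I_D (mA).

I_D = 6.92 mA

V_GS = V_G = 2.74 V, so V_ov = 2.74 − 0.476 = 2.26 V.
k_n = μ_nC_ox · (W/L) = 2.7 mA/V².
Assume saturation: I_D = ½ k_n V_ov² = 0.5 × 2.7 × 2.26² = 6.92 mA, giving V_DS = V_DD − I_D R_D = 12.5 − 6.92 × 0.711 = 7.58 V.
V_DS = 7.58 V ≥ V_ov = 2.26 V, confirming saturation.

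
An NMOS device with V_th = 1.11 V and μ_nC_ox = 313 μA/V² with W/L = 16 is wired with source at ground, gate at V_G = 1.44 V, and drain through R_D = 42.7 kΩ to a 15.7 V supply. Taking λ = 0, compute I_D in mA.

I_D = 0.273 mA

V_GS = V_G = 1.44 V, so V_ov = 1.44 − 1.11 = 0.33 V.
k_n = μ_nC_ox · (W/L) = 5.008 mA/V².
Assume saturation: I_D = ½ k_n V_ov² = 0.5 × 5.008 × 0.33² = 0.273 mA, giving V_DS = V_DD − I_D R_D = 15.7 − 0.273 × 42.7 = 4.06 V.
V_DS = 4.06 V ≥ V_ov = 0.33 V, confirming saturation.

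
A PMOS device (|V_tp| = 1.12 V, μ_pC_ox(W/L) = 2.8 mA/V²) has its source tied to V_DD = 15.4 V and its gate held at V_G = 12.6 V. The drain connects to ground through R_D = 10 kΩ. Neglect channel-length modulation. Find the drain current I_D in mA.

V_SG = V_DD − V_G = 15.4 − 12.6 = 2.8 V, so V_ov = 2.8 − 1.12 = 1.68 V.
Assume saturation: I_D = ½ k_p V_ov² = 0.5 × 2.8 × 1.68² = 3.95 mA, giving V_SD = V_DD − I_D R_D = 15.4 − 3.95 × 10 = -24.1 V.
But -24.1 V < V_ov = 1.68 V, so the device is actually in triode.
In triode I_D = k_p[V_ov V_SD − ½ V_SD²] and I_D = (V_DD − V_SD)/R_D. Equating: 14 V_SD² − 48.04 V_SD + 15.4 = 0, giving V_SD = 0.358 V (the root below V_ov).
I_D = (15.4 − 0.358) / 10 = 1.5 mA.

I_D = 1.50 mA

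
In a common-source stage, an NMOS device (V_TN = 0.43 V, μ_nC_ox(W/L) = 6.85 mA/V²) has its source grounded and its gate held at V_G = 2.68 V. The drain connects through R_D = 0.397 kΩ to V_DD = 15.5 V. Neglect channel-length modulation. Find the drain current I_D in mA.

I_D = 17.3 mA

V_GS = V_G = 2.68 V, so V_ov = 2.68 − 0.43 = 2.25 V.
Assume saturation: I_D = ½ k_n V_ov² = 0.5 × 6.85 × 2.25² = 17.3 mA, giving V_DS = V_DD − I_D R_D = 15.5 − 17.3 × 0.397 = 8.62 V.
V_DS = 8.62 V ≥ V_ov = 2.25 V, confirming saturation.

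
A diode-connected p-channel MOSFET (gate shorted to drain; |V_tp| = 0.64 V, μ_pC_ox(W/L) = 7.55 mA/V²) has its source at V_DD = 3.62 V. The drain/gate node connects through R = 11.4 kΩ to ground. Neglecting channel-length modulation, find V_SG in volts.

V_SG = 0.892 V

With gate tied to drain, V_SG = V_SD ≥ V_SG − |V_tp|, so the device is in saturation.
KCL at the drain: ½ k_p (V_SG − |V_tp|)² = (V_DD − V_SG)/R.
Let x = V_SG − 0.64. Then 43 x² + x − 2.98 = 0, giving x = 0.252 V (positive root), so V_SG = 0.892 V.
I_D = (V_DD − V_SG)/R = (3.62 − 0.892) / 11.4 = 0.239 mA.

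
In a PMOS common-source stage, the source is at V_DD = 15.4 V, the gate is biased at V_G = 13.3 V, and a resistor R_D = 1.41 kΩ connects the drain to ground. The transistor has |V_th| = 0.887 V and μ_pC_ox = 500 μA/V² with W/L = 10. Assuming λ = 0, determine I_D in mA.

V_SG = V_DD − V_G = 15.4 − 13.3 = 2.1 V, so V_ov = 2.1 − 0.887 = 1.21 V.
k_p = μ_pC_ox · (W/L) = 5 mA/V².
Assume saturation: I_D = ½ k_p V_ov² = 0.5 × 5 × 1.21² = 3.68 mA, giving V_SD = V_DD − I_D R_D = 15.4 − 3.68 × 1.41 = 10.2 V.
V_SD = 10.2 V ≥ V_ov = 1.21 V, confirming saturation.

I_D = 3.68 mA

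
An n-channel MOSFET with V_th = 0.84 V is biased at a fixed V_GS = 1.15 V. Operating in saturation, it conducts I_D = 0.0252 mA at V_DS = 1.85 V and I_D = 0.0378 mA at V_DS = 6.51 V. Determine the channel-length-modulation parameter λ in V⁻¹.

λ = 0.134 V⁻¹

With V_GS fixed, I_D ∝ (1 + λ V_DS) in saturation, so I_D2/I_D1 = (1 + λ V_DS2)/(1 + λ V_DS1).
0.0378/0.0252 = 1.5 = (1 + 6.51 λ)/(1 + 1.85 λ).
Solving: λ (I_D1 V_DS2 − I_D2 V_DS1) = I_D2 − I_D1, so λ = (0.0378 − 0.0252) / (0.0252 × 6.51 − 0.0378 × 1.85) = 0.0126 / 0.0941 = 0.134 V⁻¹.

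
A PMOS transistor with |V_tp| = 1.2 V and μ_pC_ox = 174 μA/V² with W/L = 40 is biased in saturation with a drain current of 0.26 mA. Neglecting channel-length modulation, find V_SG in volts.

k_p = μ_pC_ox · (W/L) = 6.96 mA/V².
In saturation I_D = ½ k_p (V_SG − |V_tp|)², so V_SG − |V_tp| = √(2 I_D / k_p) = √(2 × 0.26 / 6.96) = 0.273 V.
V_SG = 1.2 + 0.273 = 1.47 V.

V_SG = 1.47 V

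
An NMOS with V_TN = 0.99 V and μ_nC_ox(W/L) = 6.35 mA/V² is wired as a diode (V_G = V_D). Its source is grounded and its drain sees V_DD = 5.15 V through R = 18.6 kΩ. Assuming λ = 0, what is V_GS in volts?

With gate tied to drain, V_GS = V_DS ≥ V_GS − V_TN, so the device is in saturation.
KCL at the drain: ½ k_n (V_GS − V_TN)² = (V_DD − V_GS)/R.
Let x = V_GS − 0.99. Then 59.1 x² + x − 4.16 = 0, giving x = 0.257 V (positive root), so V_GS = 1.25 V.
I_D = (V_DD − V_GS)/R = (5.15 − 1.25) / 18.6 = 0.21 mA.

V_GS = 1.25 V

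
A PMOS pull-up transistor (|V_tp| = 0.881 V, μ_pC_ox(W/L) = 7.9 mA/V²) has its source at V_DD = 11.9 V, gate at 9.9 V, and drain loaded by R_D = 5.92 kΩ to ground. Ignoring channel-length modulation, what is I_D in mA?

I_D = 1.97 mA

V_SG = V_DD − V_G = 11.9 − 9.9 = 2 V, so V_ov = 2 − 0.881 = 1.12 V.
Assume saturation: I_D = ½ k_p V_ov² = 0.5 × 7.9 × 1.12² = 4.95 mA, giving V_SD = V_DD − I_D R_D = 11.9 − 4.95 × 5.92 = -17.4 V.
But -17.4 V < V_ov = 1.12 V, so the device is actually in triode.
In triode I_D = k_p[V_ov V_SD − ½ V_SD²] and I_D = (V_DD − V_SD)/R_D. Equating: 23.4 V_SD² − 53.33 V_SD + 11.9 = 0, giving V_SD = 0.251 V (the root below V_ov).
I_D = (11.9 − 0.251) / 5.92 = 1.97 mA.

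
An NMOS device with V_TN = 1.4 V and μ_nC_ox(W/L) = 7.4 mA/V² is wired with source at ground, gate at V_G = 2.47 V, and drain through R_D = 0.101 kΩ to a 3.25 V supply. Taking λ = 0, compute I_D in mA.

I_D = 4.24 mA

V_GS = V_G = 2.47 V, so V_ov = 2.47 − 1.4 = 1.07 V.
Assume saturation: I_D = ½ k_n V_ov² = 0.5 × 7.4 × 1.07² = 4.24 mA, giving V_DS = V_DD − I_D R_D = 3.25 − 4.24 × 0.101 = 2.82 V.
V_DS = 2.82 V ≥ V_ov = 1.07 V, confirming saturation.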